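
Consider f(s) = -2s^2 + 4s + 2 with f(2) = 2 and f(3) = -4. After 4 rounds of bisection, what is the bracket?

[2.375, 2.4375]

m = 2.5, f(m) = -0.5 (−); new bracket [2, 2.5]
m = 2.25, f(m) = 0.875 (+); new bracket [2.25, 2.5]
m = 2.375, f(m) = 0.21875 (+); new bracket [2.375, 2.5]
m = 2.4375, f(m) = -0.1328 (−); new bracket [2.375, 2.4375]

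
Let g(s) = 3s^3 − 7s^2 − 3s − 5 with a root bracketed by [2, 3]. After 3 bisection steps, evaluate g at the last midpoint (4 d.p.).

s = 2.5 gives g = -9.375, negative; keep [2.5, 3]
s = 2.75 gives g = -3.796875, negative; keep [2.75, 3]
s = 2.875 gives g = -0.193359, negative; keep [2.875, 3]

-0.1934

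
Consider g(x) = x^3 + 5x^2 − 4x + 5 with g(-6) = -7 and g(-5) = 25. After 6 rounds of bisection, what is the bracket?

[-5.84375, -5.828125]

midpoint -5.5: g = 11.875 > 0 → [-6, -5.5]
midpoint -5.75: g = 3.203125 > 0 → [-6, -5.75]
midpoint -5.875: g = -1.701172 < 0 → [-5.875, -5.75]
midpoint -5.8125: g = 0.7996 > 0 → [-5.875, -5.8125]
midpoint -5.84375: g = -0.4386 < 0 → [-5.84375, -5.8125]
midpoint -5.828125: g = 0.1835 > 0 → [-5.84375, -5.828125]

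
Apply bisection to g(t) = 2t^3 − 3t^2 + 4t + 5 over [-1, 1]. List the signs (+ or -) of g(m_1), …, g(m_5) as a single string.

t = 0 gives g = 5, positive; keep [-1, 0]
t = -0.5 gives g = 2, positive; keep [-1, -0.5]
t = -0.75 gives g = -0.53125, negative; keep [-0.75, -0.5]
t = -0.625 gives g = 0.8398, positive; keep [-0.75, -0.625]
t = -0.6875 gives g = 0.1821, positive; keep [-0.75, -0.6875]

++-++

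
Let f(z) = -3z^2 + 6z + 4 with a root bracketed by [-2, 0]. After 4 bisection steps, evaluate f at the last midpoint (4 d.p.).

midpoint -1: f = -5 < 0 → [-1, 0]
midpoint -0.5: f = 0.25 > 0 → [-1, -0.5]
midpoint -0.75: f = -2.1875 < 0 → [-0.75, -0.5]
midpoint -0.625: f = -0.9219 < 0 → [-0.625, -0.5]

-0.9219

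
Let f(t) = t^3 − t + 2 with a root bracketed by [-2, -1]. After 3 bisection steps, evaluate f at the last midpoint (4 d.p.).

-0.6660

midpoint -1.5: f = 0.125 > 0 → [-2, -1.5]
midpoint -1.75: f = -1.609375 < 0 → [-1.75, -1.5]
midpoint -1.625: f = -0.666016 < 0 → [-1.625, -1.5]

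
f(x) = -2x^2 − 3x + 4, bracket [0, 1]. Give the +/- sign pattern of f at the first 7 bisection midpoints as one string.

++-++--

f(0.5) = 2 > 0, so the root lies in [0.5, 1]
f(0.75) = 0.625 > 0, so the root lies in [0.75, 1]
f(0.875) = -0.15625 < 0, so the root lies in [0.75, 0.875]
f(0.8125) = 0.2422 > 0, so the root lies in [0.8125, 0.875]
f(0.84375) = 0.0449 > 0, so the root lies in [0.84375, 0.875]
f(0.859375) = -0.0552 < 0, so the root lies in [0.84375, 0.859375]
f(0.8515625) = -0.005 < 0, so the root lies in [0.84375, 0.8515625]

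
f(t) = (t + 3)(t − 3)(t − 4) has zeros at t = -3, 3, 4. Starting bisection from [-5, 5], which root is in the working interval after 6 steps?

-3

f(0) = 36 > 0, so the root lies in [-5, 0]
f(-2.5) = 17.875 > 0, so the root lies in [-5, -2.5]
f(-3.75) = -39.234375 < 0, so the root lies in [-3.75, -2.5]
f(-3.125) = -5.4551 < 0, so the root lies in [-3.125, -2.5]
f(-2.8125) = 7.4246 > 0, so the root lies in [-3.125, -2.8125]
f(-2.96875) = 1.2998 > 0, so the root lies in [-3.125, -2.96875]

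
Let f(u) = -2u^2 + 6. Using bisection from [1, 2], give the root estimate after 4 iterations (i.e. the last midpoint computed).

midpoint 1.5: f = 1.5 > 0 → [1.5, 2]
midpoint 1.75: f = -0.125 < 0 → [1.5, 1.75]
midpoint 1.625: f = 0.71875 > 0 → [1.625, 1.75]
midpoint 1.6875: f = 0.3047 > 0 → [1.6875, 1.75]

1.6875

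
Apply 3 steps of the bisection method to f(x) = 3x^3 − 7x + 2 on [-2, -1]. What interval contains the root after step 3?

m = -1.5, f(m) = 2.375 (+); new bracket [-2, -1.5]
m = -1.75, f(m) = -1.828125 (−); new bracket [-1.75, -1.5]
m = -1.625, f(m) = 0.501953 (+); new bracket [-1.75, -1.625]

[-1.75, -1.625]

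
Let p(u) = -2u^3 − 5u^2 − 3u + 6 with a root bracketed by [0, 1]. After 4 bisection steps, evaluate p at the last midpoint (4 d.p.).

-0.8110

u = 0.5 gives p = 3, positive; keep [0.5, 1]
u = 0.75 gives p = 0.09375, positive; keep [0.75, 1]
u = 0.875 gives p = -1.792969, negative; keep [0.75, 0.875]
u = 0.8125 gives p = -0.811, negative; keep [0.75, 0.8125]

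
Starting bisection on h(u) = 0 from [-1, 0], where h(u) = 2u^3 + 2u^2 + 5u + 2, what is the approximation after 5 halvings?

-0.46875

midpoint -0.5: h = -0.25 < 0 → [-0.5, 0]
midpoint -0.25: h = 0.84375 > 0 → [-0.5, -0.25]
midpoint -0.375: h = 0.300781 > 0 → [-0.5, -0.375]
midpoint -0.4375: h = 0.0278 > 0 → [-0.5, -0.4375]
midpoint -0.46875: h = -0.1103 < 0 → [-0.46875, -0.4375]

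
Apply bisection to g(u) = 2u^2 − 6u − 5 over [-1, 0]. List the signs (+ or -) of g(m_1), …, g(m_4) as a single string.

m = -0.5, g(m) = -1.5 (−); new bracket [-1, -0.5]
m = -0.75, g(m) = 0.625 (+); new bracket [-0.75, -0.5]
m = -0.625, g(m) = -0.46875 (−); new bracket [-0.75, -0.625]
m = -0.6875, g(m) = 0.0703 (+); new bracket [-0.6875, -0.625]

-+-+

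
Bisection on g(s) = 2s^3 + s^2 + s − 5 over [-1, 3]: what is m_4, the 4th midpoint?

1.25

g(1) = -1 < 0, so the root lies in [1, 3]
g(2) = 17 > 0, so the root lies in [1, 2]
g(1.5) = 5.5 > 0, so the root lies in [1, 1.5]
g(1.25) = 1.7188 > 0, so the root lies in [1, 1.25]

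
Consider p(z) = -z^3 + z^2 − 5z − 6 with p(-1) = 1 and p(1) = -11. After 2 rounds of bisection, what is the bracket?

midpoint 0: p = -6 < 0 → [-1, 0]
midpoint -0.5: p = -3.125 < 0 → [-1, -0.5]

[-1, -0.5]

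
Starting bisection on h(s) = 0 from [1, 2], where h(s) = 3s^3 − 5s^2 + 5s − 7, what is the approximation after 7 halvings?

midpoint 1.5: h = -0.625 < 0 → [1.5, 2]
midpoint 1.75: h = 2.515625 > 0 → [1.5, 1.75]
midpoint 1.625: h = 0.794922 > 0 → [1.5, 1.625]
midpoint 1.5625: h = 0.0496 > 0 → [1.5, 1.5625]
midpoint 1.53125: h = -0.2963 < 0 → [1.53125, 1.5625]
midpoint 1.546875: h = -0.1255 < 0 → [1.546875, 1.5625]
midpoint 1.5546875: h = -0.0385 < 0 → [1.5546875, 1.5625]

1.5546875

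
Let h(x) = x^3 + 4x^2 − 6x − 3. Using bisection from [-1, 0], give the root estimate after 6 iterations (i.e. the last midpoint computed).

-0.390625

m = -0.5, h(m) = 0.875 (+); new bracket [-0.5, 0]
m = -0.25, h(m) = -1.265625 (−); new bracket [-0.5, -0.25]
m = -0.375, h(m) = -0.240234 (−); new bracket [-0.5, -0.375]
m = -0.4375, h(m) = 0.3069 (+); new bracket [-0.4375, -0.375]
m = -0.40625, h(m) = 0.0306 (+); new bracket [-0.40625, -0.375]
m = -0.390625, h(m) = -0.1055 (−); new bracket [-0.40625, -0.390625]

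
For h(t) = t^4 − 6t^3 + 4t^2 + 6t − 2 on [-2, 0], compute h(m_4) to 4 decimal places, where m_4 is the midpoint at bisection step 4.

m = -1, h(m) = 3 (+); new bracket [-1, 0]
m = -0.5, h(m) = -3.1875 (−); new bracket [-1, -0.5]
m = -0.75, h(m) = -1.402344 (−); new bracket [-1, -0.75]
m = -0.875, h(m) = 0.4182 (+); new bracket [-0.875, -0.75]

0.4182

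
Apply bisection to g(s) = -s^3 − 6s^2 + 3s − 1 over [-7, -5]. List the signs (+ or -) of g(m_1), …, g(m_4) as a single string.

-+--

midpoint -6: g = -19 < 0 → [-7, -6]
midpoint -6.5: g = 0.625 > 0 → [-6.5, -6]
midpoint -6.25: g = -9.984375 < 0 → [-6.5, -6.25]
midpoint -6.375: g = -4.8848 < 0 → [-6.5, -6.375]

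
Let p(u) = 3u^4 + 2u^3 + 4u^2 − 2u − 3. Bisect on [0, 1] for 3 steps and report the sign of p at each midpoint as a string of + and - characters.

--+

p(0.5) = -2.5625 < 0, so the root lies in [0.5, 1]
p(0.75) = -0.457031 < 0, so the root lies in [0.75, 1]
p(0.875) = 1.410889 > 0, so the root lies in [0.75, 0.875]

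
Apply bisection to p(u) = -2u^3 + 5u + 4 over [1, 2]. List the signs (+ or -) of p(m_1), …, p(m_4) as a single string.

midpoint 1.5: p = 4.75 > 0 → [1.5, 2]
midpoint 1.75: p = 2.03125 > 0 → [1.75, 2]
midpoint 1.875: p = 0.191406 > 0 → [1.875, 2]
midpoint 1.9375: p = -0.8589 < 0 → [1.875, 1.9375]

+++-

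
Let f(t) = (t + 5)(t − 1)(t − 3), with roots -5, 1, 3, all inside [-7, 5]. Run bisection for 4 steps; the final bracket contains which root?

midpoint -1: f = 32 > 0 → [-7, -1]
midpoint -4: f = 35 > 0 → [-7, -4]
midpoint -5.5: f = -27.625 < 0 → [-5.5, -4]
midpoint -4.75: f = 11.1406 > 0 → [-5.5, -4.75]

-5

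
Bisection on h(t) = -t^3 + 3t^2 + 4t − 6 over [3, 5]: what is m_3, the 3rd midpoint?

h(4) = -6 < 0, so the root lies in [3, 4]
h(3.5) = 1.875 > 0, so the root lies in [3.5, 4]
h(3.75) = -1.546875 < 0, so the root lies in [3.5, 3.75]

3.75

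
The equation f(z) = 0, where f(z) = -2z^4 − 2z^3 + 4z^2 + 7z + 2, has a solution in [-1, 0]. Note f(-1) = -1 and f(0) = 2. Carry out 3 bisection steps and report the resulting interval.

z = -0.5 gives f = -0.375, negative; keep [-0.5, 0]
z = -0.25 gives f = 0.523438, positive; keep [-0.5, -0.25]
z = -0.375 gives f = 0.003418, positive; keep [-0.5, -0.375]

[-0.5, -0.375]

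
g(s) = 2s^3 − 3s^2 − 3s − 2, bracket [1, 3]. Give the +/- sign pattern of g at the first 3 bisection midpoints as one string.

s = 2 gives g = -4, negative; keep [2, 3]
s = 2.5 gives g = 3, positive; keep [2, 2.5]
s = 2.25 gives g = -1.15625, negative; keep [2.25, 2.5]

-+-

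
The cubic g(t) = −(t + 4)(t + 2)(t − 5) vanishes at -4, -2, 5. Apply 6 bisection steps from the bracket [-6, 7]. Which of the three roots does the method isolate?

5

t = 0.5 gives g = 50.625, positive; keep [0.5, 7]
t = 3.75 gives g = 55.703125, positive; keep [3.75, 7]
t = 5.375 gives g = -25.927734, negative; keep [3.75, 5.375]
t = 4.5625 gives g = 24.5837, positive; keep [4.5625, 5.375]
t = 4.96875 gives g = 1.9532, positive; keep [4.96875, 5.375]
t = 5.171875 gives g = -11.3059, negative; keep [4.96875, 5.171875]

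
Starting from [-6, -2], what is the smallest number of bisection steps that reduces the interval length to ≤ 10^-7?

26

Width after n steps is 4/2^n. Need 2^n ≥ 4/10^-7 = 40000000.
2^25 = 33554432 < 40000000 ≤ 2^26 = 67108864, so n = 26.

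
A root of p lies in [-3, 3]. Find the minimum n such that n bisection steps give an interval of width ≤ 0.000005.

21

Width after n steps is 6/2^n. Need 2^n ≥ 6/0.000005 = 1200000.
2^20 = 1048576 < 1200000 ≤ 2^21 = 2097152, so n = 21.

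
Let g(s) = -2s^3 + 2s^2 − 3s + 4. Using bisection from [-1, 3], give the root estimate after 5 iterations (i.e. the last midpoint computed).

1.125

midpoint 1: g = 1 > 0 → [1, 3]
midpoint 2: g = -10 < 0 → [1, 2]
midpoint 1.5: g = -2.75 < 0 → [1, 1.5]
midpoint 1.25: g = -0.5312 < 0 → [1, 1.25]
midpoint 1.125: g = 0.3086 > 0 → [1.125, 1.25]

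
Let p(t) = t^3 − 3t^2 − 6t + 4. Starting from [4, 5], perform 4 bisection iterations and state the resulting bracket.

[4.1875, 4.25]

t = 4.5 gives p = 7.375, positive; keep [4, 4.5]
t = 4.25 gives p = 1.078125, positive; keep [4, 4.25]
t = 4.125 gives p = -1.607422, negative; keep [4.125, 4.25]
t = 4.1875 gives p = -0.302, negative; keep [4.1875, 4.25]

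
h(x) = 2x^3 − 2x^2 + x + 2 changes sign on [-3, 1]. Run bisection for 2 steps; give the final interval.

[-1, 0]

midpoint -1: h = -3 < 0 → [-1, 1]
midpoint 0: h = 2 > 0 → [-1, 0]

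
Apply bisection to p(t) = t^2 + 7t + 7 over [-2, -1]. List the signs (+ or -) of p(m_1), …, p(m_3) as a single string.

t = -1.5 gives p = -1.25, negative; keep [-1.5, -1]
t = -1.25 gives p = -0.1875, negative; keep [-1.25, -1]
t = -1.125 gives p = 0.390625, positive; keep [-1.25, -1.125]

--+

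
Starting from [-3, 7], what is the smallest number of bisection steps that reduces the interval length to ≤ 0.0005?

Width after n steps is 10/2^n. Need 2^n ≥ 10/0.0005 = 20000.
2^14 = 16384 < 20000 ≤ 2^15 = 32768, so n = 15.

15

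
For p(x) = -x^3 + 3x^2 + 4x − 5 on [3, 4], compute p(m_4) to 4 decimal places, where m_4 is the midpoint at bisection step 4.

x = 3.5 gives p = 2.875, positive; keep [3.5, 4]
x = 3.75 gives p = -0.546875, negative; keep [3.5, 3.75]
x = 3.625 gives p = 1.287109, positive; keep [3.625, 3.75]
x = 3.6875 gives p = 0.4016, positive; keep [3.6875, 3.75]

0.4016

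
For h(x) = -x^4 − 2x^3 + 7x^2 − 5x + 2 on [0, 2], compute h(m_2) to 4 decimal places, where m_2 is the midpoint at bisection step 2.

-1.5625

x = 1 gives h = 1, positive; keep [1, 2]
x = 1.5 gives h = -1.5625, negative; keep [1, 1.5]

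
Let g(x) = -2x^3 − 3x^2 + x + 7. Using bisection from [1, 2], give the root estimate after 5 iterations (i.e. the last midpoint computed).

1.21875

g(1.5) = -5 < 0, so the root lies in [1, 1.5]
g(1.25) = -0.34375 < 0, so the root lies in [1, 1.25]
g(1.125) = 1.480469 > 0, so the root lies in [1.125, 1.25]
g(1.1875) = 0.6079 > 0, so the root lies in [1.1875, 1.25]
g(1.21875) = 0.1422 > 0, so the root lies in [1.21875, 1.25]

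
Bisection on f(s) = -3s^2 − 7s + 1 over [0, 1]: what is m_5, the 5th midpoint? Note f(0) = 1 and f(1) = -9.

m = 0.5, f(m) = -3.25 (−); new bracket [0, 0.5]
m = 0.25, f(m) = -0.9375 (−); new bracket [0, 0.25]
m = 0.125, f(m) = 0.078125 (+); new bracket [0.125, 0.25]
m = 0.1875, f(m) = -0.418 (−); new bracket [0.125, 0.1875]
m = 0.15625, f(m) = -0.167 (−); new bracket [0.125, 0.15625]

0.15625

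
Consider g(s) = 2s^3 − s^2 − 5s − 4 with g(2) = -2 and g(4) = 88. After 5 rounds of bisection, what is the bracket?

midpoint 3: g = 26 > 0 → [2, 3]
midpoint 2.5: g = 8.5 > 0 → [2, 2.5]
midpoint 2.25: g = 2.46875 > 0 → [2, 2.25]
midpoint 2.125: g = 0.0508 > 0 → [2, 2.125]
midpoint 2.0625: g = -1.019 < 0 → [2.0625, 2.125]

[2.0625, 2.125]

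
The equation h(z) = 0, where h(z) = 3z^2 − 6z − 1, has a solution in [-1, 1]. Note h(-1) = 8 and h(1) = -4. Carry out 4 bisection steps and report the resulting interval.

midpoint 0: h = -1 < 0 → [-1, 0]
midpoint -0.5: h = 2.75 > 0 → [-0.5, 0]
midpoint -0.25: h = 0.6875 > 0 → [-0.25, 0]
midpoint -0.125: h = -0.2031 < 0 → [-0.25, -0.125]

[-0.25, -0.125]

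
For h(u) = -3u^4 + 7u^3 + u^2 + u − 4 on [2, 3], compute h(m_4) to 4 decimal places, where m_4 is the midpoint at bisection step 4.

midpoint 2.5: h = -3.0625 < 0 → [2, 2.5]
midpoint 2.25: h = 6.160156 > 0 → [2.25, 2.5]
midpoint 2.375: h = 2.341064 > 0 → [2.375, 2.5]
midpoint 2.4375: h = -0.1468 < 0 → [2.375, 2.4375]

-0.1468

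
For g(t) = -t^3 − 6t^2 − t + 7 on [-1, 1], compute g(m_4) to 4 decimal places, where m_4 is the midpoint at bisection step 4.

0.8613

m = 0, g(m) = 7 (+); new bracket [0, 1]
m = 0.5, g(m) = 4.875 (+); new bracket [0.5, 1]
m = 0.75, g(m) = 2.453125 (+); new bracket [0.75, 1]
m = 0.875, g(m) = 0.8613 (+); new bracket [0.875, 1]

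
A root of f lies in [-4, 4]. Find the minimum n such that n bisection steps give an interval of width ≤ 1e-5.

20

Width after n steps is 8/2^n. Need 2^n ≥ 8/1e-5 = 800000.
2^19 = 524288 < 800000 ≤ 2^20 = 1048576, so n = 20.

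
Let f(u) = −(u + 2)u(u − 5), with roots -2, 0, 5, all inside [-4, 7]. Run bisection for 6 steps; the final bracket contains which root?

5

u = 1.5 gives f = 18.375, positive; keep [1.5, 7]
u = 4.25 gives f = 19.921875, positive; keep [4.25, 7]
u = 5.625 gives f = -26.806641, negative; keep [4.25, 5.625]
u = 4.9375 gives f = 2.1409, positive; keep [4.9375, 5.625]
u = 5.28125 gives f = -10.8152, negative; keep [4.9375, 5.28125]
u = 5.109375 gives f = -3.973, negative; keep [4.9375, 5.109375]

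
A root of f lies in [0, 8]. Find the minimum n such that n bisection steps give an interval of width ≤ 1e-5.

20

Width after n steps is 8/2^n. Need 2^n ≥ 8/1e-5 = 800000.
2^19 = 524288 < 800000 ≤ 2^20 = 1048576, so n = 20.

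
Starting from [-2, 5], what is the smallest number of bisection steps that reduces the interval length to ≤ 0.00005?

Width after n steps is 7/2^n. Need 2^n ≥ 7/0.00005 = 140000.
2^17 = 131072 < 140000 ≤ 2^18 = 262144, so n = 18.

18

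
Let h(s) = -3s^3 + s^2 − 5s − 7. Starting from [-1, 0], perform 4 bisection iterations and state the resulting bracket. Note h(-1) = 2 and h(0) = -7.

[-0.875, -0.8125]

h(-0.5) = -3.875 < 0, so the root lies in [-1, -0.5]
h(-0.75) = -1.421875 < 0, so the root lies in [-1, -0.75]
h(-0.875) = 0.150391 > 0, so the root lies in [-0.875, -0.75]
h(-0.8125) = -0.6682 < 0, so the root lies in [-0.875, -0.8125]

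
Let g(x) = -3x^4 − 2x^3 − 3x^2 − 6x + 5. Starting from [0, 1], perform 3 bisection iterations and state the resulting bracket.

g(0.5) = 0.8125 > 0, so the root lies in [0.5, 1]
g(0.75) = -2.980469 < 0, so the root lies in [0.5, 0.75]
g(0.625) = -0.86792 < 0, so the root lies in [0.5, 0.625]

[0.5, 0.625]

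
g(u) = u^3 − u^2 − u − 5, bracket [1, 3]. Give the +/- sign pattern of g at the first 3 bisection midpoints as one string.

midpoint 2: g = -3 < 0 → [2, 3]
midpoint 2.5: g = 1.875 > 0 → [2, 2.5]
midpoint 2.25: g = -0.921875 < 0 → [2.25, 2.5]

-+-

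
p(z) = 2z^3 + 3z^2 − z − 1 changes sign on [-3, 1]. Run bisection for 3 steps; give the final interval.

midpoint -1: p = 1 > 0 → [-3, -1]
midpoint -2: p = -3 < 0 → [-2, -1]
midpoint -1.5: p = 0.5 > 0 → [-2, -1.5]

[-2, -1.5]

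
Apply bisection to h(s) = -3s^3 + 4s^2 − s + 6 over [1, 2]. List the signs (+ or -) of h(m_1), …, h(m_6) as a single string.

++---+

m = 1.5, h(m) = 3.375 (+); new bracket [1.5, 2]
m = 1.75, h(m) = 0.421875 (+); new bracket [1.75, 2]
m = 1.875, h(m) = -1.587891 (−); new bracket [1.75, 1.875]
m = 1.8125, h(m) = -0.5349 (−); new bracket [1.75, 1.8125]
m = 1.78125, h(m) = -0.0448 (−); new bracket [1.75, 1.78125]
m = 1.765625, h(m) = 0.1915 (+); new bracket [1.765625, 1.78125]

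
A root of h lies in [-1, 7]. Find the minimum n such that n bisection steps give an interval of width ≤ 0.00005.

18

Width after n steps is 8/2^n. Need 2^n ≥ 8/0.00005 = 160000.
2^17 = 131072 < 160000 ≤ 2^18 = 262144, so n = 18.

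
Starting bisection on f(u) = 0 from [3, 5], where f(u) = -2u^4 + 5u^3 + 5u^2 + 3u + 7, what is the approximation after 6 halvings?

3.46875

m = 4, f(m) = -93 (−); new bracket [3, 4]
m = 3.5, f(m) = -7 (−); new bracket [3, 3.5]
m = 3.25, f(m) = 18.070312 (+); new bracket [3.25, 3.5]
m = 3.375, f(m) = 6.8022 (+); new bracket [3.375, 3.5]
m = 3.4375, f(m) = 0.2341 (+); new bracket [3.4375, 3.5]
m = 3.46875, f(m) = -3.2976 (−); new bracket [3.4375, 3.46875]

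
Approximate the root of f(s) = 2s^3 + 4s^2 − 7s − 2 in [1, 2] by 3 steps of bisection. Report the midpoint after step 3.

f(1.5) = 3.25 > 0, so the root lies in [1, 1.5]
f(1.25) = -0.59375 < 0, so the root lies in [1.25, 1.5]
f(1.375) = 1.136719 > 0, so the root lies in [1.25, 1.375]

1.375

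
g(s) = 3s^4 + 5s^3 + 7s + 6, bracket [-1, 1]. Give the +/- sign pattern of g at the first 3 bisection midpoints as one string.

midpoint 0: g = 6 > 0 → [-1, 0]
midpoint -0.5: g = 2.0625 > 0 → [-1, -0.5]
midpoint -0.75: g = -0.410156 < 0 → [-0.75, -0.5]

++-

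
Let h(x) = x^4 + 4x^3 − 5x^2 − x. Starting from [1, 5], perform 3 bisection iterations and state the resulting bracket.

m = 3, h(m) = 141 (+); new bracket [1, 3]
m = 2, h(m) = 26 (+); new bracket [1, 2]
m = 1.5, h(m) = 5.8125 (+); new bracket [1, 1.5]

[1, 1.5]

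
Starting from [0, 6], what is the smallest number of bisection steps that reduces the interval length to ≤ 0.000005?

21

Width after n steps is 6/2^n. Need 2^n ≥ 6/0.000005 = 1200000.
2^20 = 1048576 < 1200000 ≤ 2^21 = 2097152, so n = 21.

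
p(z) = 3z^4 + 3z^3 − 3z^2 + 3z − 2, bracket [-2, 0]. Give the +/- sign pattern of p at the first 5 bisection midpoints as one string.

midpoint -1: p = -8 < 0 → [-2, -1]
midpoint -1.5: p = -8.1875 < 0 → [-2, -1.5]
midpoint -1.75: p = -4.378906 < 0 → [-2, -1.75]
midpoint -1.875: p = -0.8684 < 0 → [-2, -1.875]
midpoint -1.9375: p = 1.3816 > 0 → [-1.9375, -1.875]

----+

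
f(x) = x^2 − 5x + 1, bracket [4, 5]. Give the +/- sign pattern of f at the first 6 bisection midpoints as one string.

x = 4.5 gives f = -1.25, negative; keep [4.5, 5]
x = 4.75 gives f = -0.1875, negative; keep [4.75, 5]
x = 4.875 gives f = 0.390625, positive; keep [4.75, 4.875]
x = 4.8125 gives f = 0.0977, positive; keep [4.75, 4.8125]
x = 4.78125 gives f = -0.0459, negative; keep [4.78125, 4.8125]
x = 4.796875 gives f = 0.0256, positive; keep [4.78125, 4.796875]

--++-+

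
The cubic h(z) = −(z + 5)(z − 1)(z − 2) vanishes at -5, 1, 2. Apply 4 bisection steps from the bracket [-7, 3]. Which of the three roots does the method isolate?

-5

midpoint -2: h = -36 < 0 → [-7, -2]
midpoint -4.5: h = -17.875 < 0 → [-7, -4.5]
midpoint -5.75: h = 39.234375 > 0 → [-5.75, -4.5]
midpoint -5.125: h = 5.4551 > 0 → [-5.125, -4.5]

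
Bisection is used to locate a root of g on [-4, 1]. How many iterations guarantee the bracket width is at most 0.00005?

17

Width after n steps is 5/2^n. Need 2^n ≥ 5/0.00005 = 100000.
2^16 = 65536 < 100000 ≤ 2^17 = 131072, so n = 17.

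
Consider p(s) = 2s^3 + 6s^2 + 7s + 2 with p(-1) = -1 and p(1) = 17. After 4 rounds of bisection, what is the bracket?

[-0.5, -0.375]

s = 0 gives p = 2, positive; keep [-1, 0]
s = -0.5 gives p = -0.25, negative; keep [-0.5, 0]
s = -0.25 gives p = 0.59375, positive; keep [-0.5, -0.25]
s = -0.375 gives p = 0.1133, positive; keep [-0.5, -0.375]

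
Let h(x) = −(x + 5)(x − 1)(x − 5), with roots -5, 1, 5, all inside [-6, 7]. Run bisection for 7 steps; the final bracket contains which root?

-5

h(0.5) = -12.375 < 0, so the root lies in [-6, 0.5]
h(-2.75) = -65.390625 < 0, so the root lies in [-6, -2.75]
h(-4.375) = -31.494141 < 0, so the root lies in [-6, -4.375]
h(-5.1875) = 11.8191 > 0, so the root lies in [-5.1875, -4.375]
h(-4.78125) = -12.3698 < 0, so the root lies in [-5.1875, -4.78125]
h(-4.984375) = -0.9336 < 0, so the root lies in [-5.1875, -4.984375]
h(-5.0859375) = 5.275 > 0, so the root lies in [-5.0859375, -4.984375]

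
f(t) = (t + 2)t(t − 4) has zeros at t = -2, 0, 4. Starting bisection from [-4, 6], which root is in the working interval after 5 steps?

4

m = 1, f(m) = -9 (−); new bracket [1, 6]
m = 3.5, f(m) = -9.625 (−); new bracket [3.5, 6]
m = 4.75, f(m) = 24.046875 (+); new bracket [3.5, 4.75]
m = 4.125, f(m) = 3.1582 (+); new bracket [3.5, 4.125]
m = 3.8125, f(m) = -4.155 (−); new bracket [3.8125, 4.125]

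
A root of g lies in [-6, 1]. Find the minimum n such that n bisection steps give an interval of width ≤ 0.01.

Width after n steps is 7/2^n. Need 2^n ≥ 7/0.01 = 700.
2^9 = 512 < 700 ≤ 2^10 = 1024, so n = 10.

10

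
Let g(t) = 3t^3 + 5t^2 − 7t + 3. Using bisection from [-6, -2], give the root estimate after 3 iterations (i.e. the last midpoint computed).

g(-4) = -81 < 0, so the root lies in [-4, -2]
g(-3) = -12 < 0, so the root lies in [-3, -2]
g(-2.5) = 4.875 > 0, so the root lies in [-3, -2.5]

-2.5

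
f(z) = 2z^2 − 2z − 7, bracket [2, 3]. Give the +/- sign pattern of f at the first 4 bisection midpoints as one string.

+--+

f(2.5) = 0.5 > 0, so the root lies in [2, 2.5]
f(2.25) = -1.375 < 0, so the root lies in [2.25, 2.5]
f(2.375) = -0.46875 < 0, so the root lies in [2.375, 2.5]
f(2.4375) = 0.0078 > 0, so the root lies in [2.375, 2.4375]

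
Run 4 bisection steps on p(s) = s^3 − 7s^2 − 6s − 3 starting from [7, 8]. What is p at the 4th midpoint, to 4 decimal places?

midpoint 7.5: p = -19.875 < 0 → [7.5, 8]
midpoint 7.75: p = -4.453125 < 0 → [7.75, 8]
midpoint 7.875: p = 4.013672 > 0 → [7.75, 7.875]
midpoint 7.8125: p = -0.2839 < 0 → [7.8125, 7.875]

-0.2839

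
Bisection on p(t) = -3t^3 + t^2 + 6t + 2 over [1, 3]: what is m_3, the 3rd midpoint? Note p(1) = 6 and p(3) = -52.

1.75

p(2) = -6 < 0, so the root lies in [1, 2]
p(1.5) = 3.125 > 0, so the root lies in [1.5, 2]
p(1.75) = -0.515625 < 0, so the root lies in [1.5, 1.75]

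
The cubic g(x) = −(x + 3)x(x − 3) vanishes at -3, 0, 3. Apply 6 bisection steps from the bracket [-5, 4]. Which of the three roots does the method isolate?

-3

midpoint -0.5: g = -4.375 < 0 → [-5, -0.5]
midpoint -2.75: g = -3.953125 < 0 → [-5, -2.75]
midpoint -3.875: g = 23.310547 > 0 → [-3.875, -2.75]
midpoint -3.3125: g = 6.5344 > 0 → [-3.3125, -2.75]
midpoint -3.03125: g = 0.5713 > 0 → [-3.03125, -2.75]
midpoint -2.890625: g = -1.8624 < 0 → [-3.03125, -2.890625]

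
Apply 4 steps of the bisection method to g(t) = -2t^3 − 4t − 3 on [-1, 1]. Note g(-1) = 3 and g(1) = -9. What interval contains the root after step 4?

[-0.75, -0.625]

m = 0, g(m) = -3 (−); new bracket [-1, 0]
m = -0.5, g(m) = -0.75 (−); new bracket [-1, -0.5]
m = -0.75, g(m) = 0.84375 (+); new bracket [-0.75, -0.5]
m = -0.625, g(m) = -0.0117 (−); new bracket [-0.75, -0.625]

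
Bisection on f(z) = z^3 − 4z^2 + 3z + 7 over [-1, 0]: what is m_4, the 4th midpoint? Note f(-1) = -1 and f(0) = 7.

-0.9375

z = -0.5 gives f = 4.375, positive; keep [-1, -0.5]
z = -0.75 gives f = 2.078125, positive; keep [-1, -0.75]
z = -0.875 gives f = 0.642578, positive; keep [-1, -0.875]
z = -0.9375 gives f = -0.1521, negative; keep [-0.9375, -0.875]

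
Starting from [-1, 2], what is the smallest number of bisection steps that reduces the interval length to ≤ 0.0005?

Width after n steps is 3/2^n. Need 2^n ≥ 3/0.0005 = 6000.
2^12 = 4096 < 6000 ≤ 2^13 = 8192, so n = 13.

13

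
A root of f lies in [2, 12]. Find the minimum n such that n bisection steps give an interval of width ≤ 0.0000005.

25

Width after n steps is 10/2^n. Need 2^n ≥ 10/0.0000005 = 20000000.
2^24 = 16777216 < 20000000 ≤ 2^25 = 33554432, so n = 25.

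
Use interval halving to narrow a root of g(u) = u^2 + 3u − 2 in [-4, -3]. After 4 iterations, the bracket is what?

midpoint -3.5: g = -0.25 < 0 → [-4, -3.5]
midpoint -3.75: g = 0.8125 > 0 → [-3.75, -3.5]
midpoint -3.625: g = 0.265625 > 0 → [-3.625, -3.5]
midpoint -3.5625: g = 0.0039 > 0 → [-3.5625, -3.5]

[-3.5625, -3.5]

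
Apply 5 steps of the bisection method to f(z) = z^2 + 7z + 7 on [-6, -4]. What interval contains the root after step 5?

[-5.8125, -5.75]

m = -5, f(m) = -3 (−); new bracket [-6, -5]
m = -5.5, f(m) = -1.25 (−); new bracket [-6, -5.5]
m = -5.75, f(m) = -0.1875 (−); new bracket [-6, -5.75]
m = -5.875, f(m) = 0.3906 (+); new bracket [-5.875, -5.75]
m = -5.8125, f(m) = 0.0977 (+); new bracket [-5.8125, -5.75]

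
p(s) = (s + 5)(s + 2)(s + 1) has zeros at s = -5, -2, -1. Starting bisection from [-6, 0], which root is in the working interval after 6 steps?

-5

p(-3) = 4 > 0, so the root lies in [-6, -3]
p(-4.5) = 4.375 > 0, so the root lies in [-6, -4.5]
p(-5.25) = -3.453125 < 0, so the root lies in [-5.25, -4.5]
p(-4.875) = 1.3926 > 0, so the root lies in [-5.25, -4.875]
p(-5.0625) = -0.7776 < 0, so the root lies in [-5.0625, -4.875]
p(-4.96875) = 0.3682 > 0, so the root lies in [-5.0625, -4.96875]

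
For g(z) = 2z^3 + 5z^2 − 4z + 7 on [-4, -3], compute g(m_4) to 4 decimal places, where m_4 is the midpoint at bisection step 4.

-1.4058

z = -3.5 gives g = -3.5, negative; keep [-3.5, -3]
z = -3.25 gives g = 4.15625, positive; keep [-3.5, -3.25]
z = -3.375 gives g = 0.566406, positive; keep [-3.5, -3.375]
z = -3.4375 gives g = -1.4058, negative; keep [-3.4375, -3.375]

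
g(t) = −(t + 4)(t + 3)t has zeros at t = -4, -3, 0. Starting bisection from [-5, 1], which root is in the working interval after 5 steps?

t = -2 gives g = 4, positive; keep [-2, 1]
t = -0.5 gives g = 4.375, positive; keep [-0.5, 1]
t = 0.25 gives g = -3.453125, negative; keep [-0.5, 0.25]
t = -0.125 gives g = 1.3926, positive; keep [-0.125, 0.25]
t = 0.0625 gives g = -0.7776, negative; keep [-0.125, 0.0625]

0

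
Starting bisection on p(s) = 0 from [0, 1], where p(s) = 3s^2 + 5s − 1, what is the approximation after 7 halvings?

m = 0.5, p(m) = 2.25 (+); new bracket [0, 0.5]
m = 0.25, p(m) = 0.4375 (+); new bracket [0, 0.25]
m = 0.125, p(m) = -0.328125 (−); new bracket [0.125, 0.25]
m = 0.1875, p(m) = 0.043 (+); new bracket [0.125, 0.1875]
m = 0.15625, p(m) = -0.1455 (−); new bracket [0.15625, 0.1875]
m = 0.171875, p(m) = -0.052 (−); new bracket [0.171875, 0.1875]
m = 0.1796875, p(m) = -0.0047 (−); new bracket [0.1796875, 0.1875]

0.1796875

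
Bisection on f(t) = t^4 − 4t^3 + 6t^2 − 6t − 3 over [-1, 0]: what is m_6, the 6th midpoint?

-0.359375

midpoint -0.5: f = 2.0625 > 0 → [-0.5, 0]
midpoint -0.25: f = -1.058594 < 0 → [-0.5, -0.25]
midpoint -0.375: f = 0.324463 > 0 → [-0.375, -0.25]
midpoint -0.3125: f = -0.4075 < 0 → [-0.375, -0.3125]
midpoint -0.34375: f = -0.0521 < 0 → [-0.375, -0.34375]
midpoint -0.359375: f = 0.1335 > 0 → [-0.359375, -0.34375]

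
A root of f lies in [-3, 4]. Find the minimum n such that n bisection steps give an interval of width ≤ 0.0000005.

24

Width after n steps is 7/2^n. Need 2^n ≥ 7/0.0000005 = 14000000.
2^23 = 8388608 < 14000000 ≤ 2^24 = 16777216, so n = 24.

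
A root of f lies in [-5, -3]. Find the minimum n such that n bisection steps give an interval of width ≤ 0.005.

Width after n steps is 2/2^n. Need 2^n ≥ 2/0.005 = 400.
2^8 = 256 < 400 ≤ 2^9 = 512, so n = 9.

9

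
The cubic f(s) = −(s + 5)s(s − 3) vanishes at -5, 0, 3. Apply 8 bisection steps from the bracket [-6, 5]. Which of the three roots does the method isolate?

midpoint -0.5: f = -7.875 < 0 → [-6, -0.5]
midpoint -3.25: f = -35.546875 < 0 → [-6, -3.25]
midpoint -4.625: f = -13.224609 < 0 → [-6, -4.625]
midpoint -5.3125: f = 13.8 > 0 → [-5.3125, -4.625]
midpoint -4.96875: f = -1.2373 < 0 → [-5.3125, -4.96875]
midpoint -5.140625: f = 5.8849 > 0 → [-5.140625, -4.96875]
midpoint -5.0546875: f = 2.2265 > 0 → [-5.0546875, -4.96875]
midpoint -5.01171875: f = 0.4705 > 0 → [-5.01171875, -4.96875]

-5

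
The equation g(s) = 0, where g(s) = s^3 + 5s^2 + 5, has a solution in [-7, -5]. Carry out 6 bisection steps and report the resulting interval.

[-5.1875, -5.15625]

midpoint -6: g = -31 < 0 → [-6, -5]
midpoint -5.5: g = -10.125 < 0 → [-5.5, -5]
midpoint -5.25: g = -1.890625 < 0 → [-5.25, -5]
midpoint -5.125: g = 1.7168 > 0 → [-5.25, -5.125]
midpoint -5.1875: g = -0.0457 < 0 → [-5.1875, -5.125]
midpoint -5.15625: g = 0.8458 > 0 → [-5.1875, -5.15625]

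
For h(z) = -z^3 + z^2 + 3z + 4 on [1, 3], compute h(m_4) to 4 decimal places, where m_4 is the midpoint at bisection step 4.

0.6777

z = 2 gives h = 6, positive; keep [2, 3]
z = 2.5 gives h = 2.125, positive; keep [2.5, 3]
z = 2.75 gives h = -0.984375, negative; keep [2.5, 2.75]
z = 2.625 gives h = 0.6777, positive; keep [2.625, 2.75]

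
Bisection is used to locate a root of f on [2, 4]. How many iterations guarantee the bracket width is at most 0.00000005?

Width after n steps is 2/2^n. Need 2^n ≥ 2/0.00000005 = 40000000.
2^25 = 33554432 < 40000000 ≤ 2^26 = 67108864, so n = 26.

26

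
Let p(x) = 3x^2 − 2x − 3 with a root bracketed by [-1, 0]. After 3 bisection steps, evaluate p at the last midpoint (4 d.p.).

m = -0.5, p(m) = -1.25 (−); new bracket [-1, -0.5]
m = -0.75, p(m) = 0.1875 (+); new bracket [-0.75, -0.5]
m = -0.625, p(m) = -0.578125 (−); new bracket [-0.75, -0.625]

-0.5781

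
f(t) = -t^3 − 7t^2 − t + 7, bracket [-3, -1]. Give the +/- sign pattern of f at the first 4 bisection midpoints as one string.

---+

m = -2, f(m) = -11 (−); new bracket [-2, -1]
m = -1.5, f(m) = -3.875 (−); new bracket [-1.5, -1]
m = -1.25, f(m) = -0.734375 (−); new bracket [-1.25, -1]
m = -1.125, f(m) = 0.6895 (+); new bracket [-1.25, -1.125]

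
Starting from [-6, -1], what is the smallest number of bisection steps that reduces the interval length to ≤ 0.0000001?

26

Width after n steps is 5/2^n. Need 2^n ≥ 5/0.0000001 = 50000000.
2^25 = 33554432 < 50000000 ≤ 2^26 = 67108864, so n = 26.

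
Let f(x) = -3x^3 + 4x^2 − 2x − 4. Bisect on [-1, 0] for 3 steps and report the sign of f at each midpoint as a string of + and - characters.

m = -0.5, f(m) = -1.625 (−); new bracket [-1, -0.5]
m = -0.75, f(m) = 1.015625 (+); new bracket [-0.75, -0.5]
m = -0.625, f(m) = -0.455078 (−); new bracket [-0.75, -0.625]

-+-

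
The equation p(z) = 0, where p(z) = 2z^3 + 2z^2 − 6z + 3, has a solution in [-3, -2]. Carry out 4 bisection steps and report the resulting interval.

z = -2.5 gives p = -0.75, negative; keep [-2.5, -2]
z = -2.25 gives p = 3.84375, positive; keep [-2.5, -2.25]
z = -2.375 gives p = 1.738281, positive; keep [-2.5, -2.375]
z = -2.4375 gives p = 0.5435, positive; keep [-2.5, -2.4375]

[-2.5, -2.4375]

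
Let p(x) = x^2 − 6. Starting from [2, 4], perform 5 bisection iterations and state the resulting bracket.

[2.4375, 2.5]

p(3) = 3 > 0, so the root lies in [2, 3]
p(2.5) = 0.25 > 0, so the root lies in [2, 2.5]
p(2.25) = -0.9375 < 0, so the root lies in [2.25, 2.5]
p(2.375) = -0.3594 < 0, so the root lies in [2.375, 2.5]
p(2.4375) = -0.0586 < 0, so the root lies in [2.4375, 2.5]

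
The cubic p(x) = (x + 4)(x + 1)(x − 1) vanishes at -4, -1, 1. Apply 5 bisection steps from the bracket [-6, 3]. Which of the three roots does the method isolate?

x = -1.5 gives p = 3.125, positive; keep [-6, -1.5]
x = -3.75 gives p = 3.265625, positive; keep [-6, -3.75]
x = -4.875 gives p = -19.919922, negative; keep [-4.875, -3.75]
x = -4.3125 gives p = -5.4993, negative; keep [-4.3125, -3.75]
x = -4.03125 gives p = -0.4766, negative; keep [-4.03125, -3.75]

-4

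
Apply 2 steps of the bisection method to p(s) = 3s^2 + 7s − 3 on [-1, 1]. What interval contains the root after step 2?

[0, 0.5]

p(0) = -3 < 0, so the root lies in [0, 1]
p(0.5) = 1.25 > 0, so the root lies in [0, 0.5]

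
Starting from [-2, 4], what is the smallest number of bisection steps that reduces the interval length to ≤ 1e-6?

Width after n steps is 6/2^n. Need 2^n ≥ 6/1e-6 = 6000000.
2^22 = 4194304 < 6000000 ≤ 2^23 = 8388608, so n = 23.

23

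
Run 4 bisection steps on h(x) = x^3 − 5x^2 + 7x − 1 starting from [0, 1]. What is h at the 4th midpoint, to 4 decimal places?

0.1433

x = 0.5 gives h = 1.375, positive; keep [0, 0.5]
x = 0.25 gives h = 0.453125, positive; keep [0, 0.25]
x = 0.125 gives h = -0.201172, negative; keep [0.125, 0.25]
x = 0.1875 gives h = 0.1433, positive; keep [0.125, 0.1875]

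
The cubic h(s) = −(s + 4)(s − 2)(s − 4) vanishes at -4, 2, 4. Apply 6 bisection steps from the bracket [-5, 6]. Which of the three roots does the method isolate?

-4

midpoint 0.5: h = -23.625 < 0 → [-5, 0.5]
midpoint -2.25: h = -46.484375 < 0 → [-5, -2.25]
midpoint -3.625: h = -16.083984 < 0 → [-5, -3.625]
midpoint -4.3125: h = 16.3977 > 0 → [-4.3125, -3.625]
midpoint -3.96875: h = -1.4864 < 0 → [-4.3125, -3.96875]
midpoint -4.140625: h = 7.0296 > 0 → [-4.140625, -3.96875]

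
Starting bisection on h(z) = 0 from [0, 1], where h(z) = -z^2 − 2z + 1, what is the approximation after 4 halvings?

0.4375

z = 0.5 gives h = -0.25, negative; keep [0, 0.5]
z = 0.25 gives h = 0.4375, positive; keep [0.25, 0.5]
z = 0.375 gives h = 0.109375, positive; keep [0.375, 0.5]
z = 0.4375 gives h = -0.0664, negative; keep [0.375, 0.4375]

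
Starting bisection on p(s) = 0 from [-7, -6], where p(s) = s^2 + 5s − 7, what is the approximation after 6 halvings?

midpoint -6.5: p = 2.75 > 0 → [-6.5, -6]
midpoint -6.25: p = 0.8125 > 0 → [-6.25, -6]
midpoint -6.125: p = -0.109375 < 0 → [-6.25, -6.125]
midpoint -6.1875: p = 0.3477 > 0 → [-6.1875, -6.125]
midpoint -6.15625: p = 0.1182 > 0 → [-6.15625, -6.125]
midpoint -6.140625: p = 0.0042 > 0 → [-6.140625, -6.125]

-6.140625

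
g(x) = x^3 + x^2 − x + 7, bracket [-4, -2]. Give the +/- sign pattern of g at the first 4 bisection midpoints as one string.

midpoint -3: g = -8 < 0 → [-3, -2]
midpoint -2.5: g = 0.125 > 0 → [-3, -2.5]
midpoint -2.75: g = -3.484375 < 0 → [-2.75, -2.5]
midpoint -2.625: g = -1.5723 < 0 → [-2.625, -2.5]

-+--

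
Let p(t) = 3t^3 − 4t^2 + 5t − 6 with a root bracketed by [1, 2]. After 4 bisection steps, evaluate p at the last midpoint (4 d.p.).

0.4548

p(1.5) = 2.625 > 0, so the root lies in [1, 1.5]
p(1.25) = -0.140625 < 0, so the root lies in [1.25, 1.5]
p(1.375) = 1.111328 > 0, so the root lies in [1.25, 1.375]
p(1.3125) = 0.4548 > 0, so the root lies in [1.25, 1.3125]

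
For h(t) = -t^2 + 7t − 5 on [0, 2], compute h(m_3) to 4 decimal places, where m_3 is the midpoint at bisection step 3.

-0.3125

midpoint 1: h = 1 > 0 → [0, 1]
midpoint 0.5: h = -1.75 < 0 → [0.5, 1]
midpoint 0.75: h = -0.3125 < 0 → [0.75, 1]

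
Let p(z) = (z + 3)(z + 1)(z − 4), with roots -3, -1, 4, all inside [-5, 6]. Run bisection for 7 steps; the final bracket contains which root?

4

p(0.5) = -18.375 < 0, so the root lies in [0.5, 6]
p(3.25) = -19.921875 < 0, so the root lies in [3.25, 6]
p(4.625) = 26.806641 > 0, so the root lies in [3.25, 4.625]
p(3.9375) = -2.1409 < 0, so the root lies in [3.9375, 4.625]
p(4.28125) = 10.8152 > 0, so the root lies in [3.9375, 4.28125]
p(4.109375) = 3.973 > 0, so the root lies in [3.9375, 4.109375]
p(4.0234375) = 0.8269 > 0, so the root lies in [3.9375, 4.0234375]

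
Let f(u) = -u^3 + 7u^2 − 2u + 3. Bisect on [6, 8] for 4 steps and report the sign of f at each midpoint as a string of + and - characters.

-++-

m = 7, f(m) = -11 (−); new bracket [6, 7]
m = 6.5, f(m) = 11.125 (+); new bracket [6.5, 7]
m = 6.75, f(m) = 0.890625 (+); new bracket [6.75, 7]
m = 6.875, f(m) = -4.8418 (−); new bracket [6.75, 6.875]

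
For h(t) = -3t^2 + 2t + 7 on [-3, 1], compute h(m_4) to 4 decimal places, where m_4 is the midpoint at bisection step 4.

midpoint -1: h = 2 > 0 → [-3, -1]
midpoint -2: h = -9 < 0 → [-2, -1]
midpoint -1.5: h = -2.75 < 0 → [-1.5, -1]
midpoint -1.25: h = -0.1875 < 0 → [-1.25, -1]

-0.1875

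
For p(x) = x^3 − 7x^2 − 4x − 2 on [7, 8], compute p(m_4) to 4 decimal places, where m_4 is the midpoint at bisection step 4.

m = 7.5, p(m) = -3.875 (−); new bracket [7.5, 8]
m = 7.75, p(m) = 12.046875 (+); new bracket [7.5, 7.75]
m = 7.625, p(m) = 3.837891 (+); new bracket [7.5, 7.625]
m = 7.5625, p(m) = -0.0798 (−); new bracket [7.5625, 7.625]

-0.0798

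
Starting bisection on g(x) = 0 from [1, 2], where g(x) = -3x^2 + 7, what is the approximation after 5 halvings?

g(1.5) = 0.25 > 0, so the root lies in [1.5, 2]
g(1.75) = -2.1875 < 0, so the root lies in [1.5, 1.75]
g(1.625) = -0.921875 < 0, so the root lies in [1.5, 1.625]
g(1.5625) = -0.3242 < 0, so the root lies in [1.5, 1.5625]
g(1.53125) = -0.0342 < 0, so the root lies in [1.5, 1.53125]

1.53125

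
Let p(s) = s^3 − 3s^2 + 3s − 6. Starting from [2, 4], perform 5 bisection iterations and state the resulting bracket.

midpoint 3: p = 3 > 0 → [2, 3]
midpoint 2.5: p = -1.625 < 0 → [2.5, 3]
midpoint 2.75: p = 0.359375 > 0 → [2.5, 2.75]
midpoint 2.625: p = -0.709 < 0 → [2.625, 2.75]
midpoint 2.6875: p = -0.1946 < 0 → [2.6875, 2.75]

[2.6875, 2.75]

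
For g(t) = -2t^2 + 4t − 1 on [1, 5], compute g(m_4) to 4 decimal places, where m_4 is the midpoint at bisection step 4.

-0.1250

m = 3, g(m) = -7 (−); new bracket [1, 3]
m = 2, g(m) = -1 (−); new bracket [1, 2]
m = 1.5, g(m) = 0.5 (+); new bracket [1.5, 2]
m = 1.75, g(m) = -0.125 (−); new bracket [1.5, 1.75]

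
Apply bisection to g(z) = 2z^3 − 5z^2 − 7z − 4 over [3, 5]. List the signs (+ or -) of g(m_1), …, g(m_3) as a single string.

g(4) = 16 > 0, so the root lies in [3, 4]
g(3.5) = -4 < 0, so the root lies in [3.5, 4]
g(3.75) = 4.90625 > 0, so the root lies in [3.5, 3.75]

+-+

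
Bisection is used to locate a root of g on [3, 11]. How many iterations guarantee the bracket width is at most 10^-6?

23

Width after n steps is 8/2^n. Need 2^n ≥ 8/10^-6 = 8000000.
2^22 = 4194304 < 8000000 ≤ 2^23 = 8388608, so n = 23.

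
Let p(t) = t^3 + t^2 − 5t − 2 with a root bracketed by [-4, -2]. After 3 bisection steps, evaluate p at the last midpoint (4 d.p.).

m = -3, p(m) = -5 (−); new bracket [-3, -2]
m = -2.5, p(m) = 1.125 (+); new bracket [-3, -2.5]
m = -2.75, p(m) = -1.484375 (−); new bracket [-2.75, -2.5]

-1.4844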